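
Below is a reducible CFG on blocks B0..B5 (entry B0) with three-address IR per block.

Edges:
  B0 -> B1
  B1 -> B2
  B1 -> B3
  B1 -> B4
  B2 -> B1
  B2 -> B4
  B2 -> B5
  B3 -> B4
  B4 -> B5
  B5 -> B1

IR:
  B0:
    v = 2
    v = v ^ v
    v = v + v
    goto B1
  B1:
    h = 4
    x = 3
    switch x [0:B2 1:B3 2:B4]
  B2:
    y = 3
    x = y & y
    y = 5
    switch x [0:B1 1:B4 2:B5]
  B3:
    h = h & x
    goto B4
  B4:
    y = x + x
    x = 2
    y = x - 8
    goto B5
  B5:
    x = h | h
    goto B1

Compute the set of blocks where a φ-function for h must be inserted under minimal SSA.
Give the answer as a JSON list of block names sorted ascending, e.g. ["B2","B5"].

idom tree: B1←B0 B2←B1 B3←B1 B4←B1 B5←B1
Dom∩ at merges:
  B1: preds {B0,B2,B5}: {B0} ∩ {B0,B1,B2} ∩ {B0,B1,B5} = {B0}; idom=B0
  B4: preds {B1,B2,B3}: {B0,B1} ∩ {B0,B1,B2} ∩ {B0,B1,B3} = {B0,B1}; idom=B1
  B5: preds {B2,B4}: {B0,B1,B2} ∩ {B0,B1,B4} = {B0,B1}; idom=B1

DF derivation:
  B1←B0: walk · to B0
  B1←B2: walk B2→B1 to B0
  B1←B5: walk B5→B1 to B0
  B4←B1: walk · to B1
  B4←B2: walk B2 to B1
  B4←B3: walk B3 to B1
  B5←B2: walk B2 to B1
  B5←B4: walk B4 to B1
  B0 → ∅
  B1 → {B1}
  B2 → {B1,B4,B5}
  B3 → {B4}
  B4 → {B5}
  B5 → {B1}

φ for h: defs {B1,B3}
  DF⁺ = {B1,B4,B5}

Answer: ["B1", "B4", "B5"]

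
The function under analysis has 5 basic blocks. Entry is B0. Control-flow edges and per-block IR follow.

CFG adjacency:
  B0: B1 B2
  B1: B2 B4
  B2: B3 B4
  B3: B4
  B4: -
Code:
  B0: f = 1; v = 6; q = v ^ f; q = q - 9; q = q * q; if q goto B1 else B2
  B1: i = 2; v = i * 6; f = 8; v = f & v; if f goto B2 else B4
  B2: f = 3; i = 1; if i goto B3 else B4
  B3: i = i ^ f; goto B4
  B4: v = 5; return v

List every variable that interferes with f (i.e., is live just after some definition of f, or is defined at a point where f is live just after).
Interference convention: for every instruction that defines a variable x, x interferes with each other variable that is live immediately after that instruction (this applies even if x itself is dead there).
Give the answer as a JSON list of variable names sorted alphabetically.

Block summaries:
  B0 def {f,q,v} use ∅
  B1 def {f,i,v} use ∅
  B2 def {f,i} use ∅
  B3 def {i} use {f,i}
  B4 def {v} use ∅

Backward fixpoint:
  B0 li=∅ lo=∅
  B1 li=∅ lo=∅
  B2 li=∅ lo={f,i}
  B3 li={f,i} lo=∅
  B4 li=∅ lo=∅

Conflict graph:
  f: {i,v}
  i: {f}
  q: ∅
  v: {f}

N(f) = ["i", "v"]

Answer: ["i", "v"]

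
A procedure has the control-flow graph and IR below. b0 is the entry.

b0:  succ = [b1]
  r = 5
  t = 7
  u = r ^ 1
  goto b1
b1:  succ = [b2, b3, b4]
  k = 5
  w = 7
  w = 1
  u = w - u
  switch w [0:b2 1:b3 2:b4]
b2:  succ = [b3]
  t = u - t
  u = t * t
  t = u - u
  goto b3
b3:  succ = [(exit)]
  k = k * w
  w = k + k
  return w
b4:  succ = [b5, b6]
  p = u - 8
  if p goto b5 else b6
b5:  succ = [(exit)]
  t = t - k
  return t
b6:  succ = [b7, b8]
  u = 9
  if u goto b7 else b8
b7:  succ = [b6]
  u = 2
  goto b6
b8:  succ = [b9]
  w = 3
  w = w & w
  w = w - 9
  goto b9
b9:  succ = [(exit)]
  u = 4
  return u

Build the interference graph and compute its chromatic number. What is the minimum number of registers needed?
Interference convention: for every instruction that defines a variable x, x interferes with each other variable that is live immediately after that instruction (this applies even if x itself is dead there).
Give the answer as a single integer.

Answer: 4

Analysis:
Per-block:
  b0 def {r,t,u} use ∅
  b1 def {k,u,w} use {u}
  b2 def {t,u} use {t,u}
  b3 def {k,w} use {k,w}
  b4 def {p} use {u}
  b5 def {t} use {k,t}
  b6 def {u} use ∅
  b7 def {u} use ∅
  b8 def {w} use ∅
  b9 def {u} use ∅

Liveness:
  live b0: ∅→{t,u}
  live b1: {t,u}→{k,t,u,w}
  live b2: {k,t,u,w}→{k,w}
  live b3: {k,w}→∅
  live b4: {k,t,u}→{k,t}
  live b5: {k,t}→∅
  live b6: ∅→∅
  live b7: ∅→∅
  live b8: ∅→∅
  live b9: ∅→∅

Interfere edges:
  k: {p,t,u,w}
  p: {k,t}
  r: {t}
  t: {k,p,r,u,w}
  u: {k,t,w}
  w: {k,t,u}

Colouring:
  {k,t,u,w} pairwise interfere (4-clique) ⇒ χ ≥ 4
  assign k→R1 p→R2 r→R1 t→R0 u→R2 w→R3 — no edge inside a register ⇒ χ ≤ 4
  χ = 4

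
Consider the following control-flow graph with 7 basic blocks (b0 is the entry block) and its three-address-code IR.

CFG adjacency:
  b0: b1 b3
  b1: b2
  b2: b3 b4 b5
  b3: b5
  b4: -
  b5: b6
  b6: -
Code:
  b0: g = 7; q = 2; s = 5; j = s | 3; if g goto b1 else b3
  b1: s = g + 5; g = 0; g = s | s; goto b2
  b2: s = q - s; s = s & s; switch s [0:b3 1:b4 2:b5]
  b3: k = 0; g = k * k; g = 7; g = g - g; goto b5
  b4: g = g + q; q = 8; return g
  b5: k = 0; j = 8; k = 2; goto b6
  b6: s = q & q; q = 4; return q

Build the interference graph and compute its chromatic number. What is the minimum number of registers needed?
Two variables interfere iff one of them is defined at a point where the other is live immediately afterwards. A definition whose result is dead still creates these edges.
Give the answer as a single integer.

Answer: 3

Analysis:
Per-block:
  b0: {g,j,q,s} / ∅
  b1: {g,s} / {g}
  b2: {s} / {q,s}
  b3: {g,k} / ∅
  b4: {g,q} / {g,q}
  b5: {j,k} / ∅
  b6: {q,s} / {q}

Liveness:
  b0: in=∅ out={g,q}
  b1: in={g,q} out={g,q,s}
  b2: in={g,q,s} out={g,q}
  b3: in={q} out={q}
  b4: in={g,q} out=∅
  b5: in={q} out={q}
  b6: in={q} out=∅

Conflict graph:
  g: {j,q,s}
  j: {g,q}
  k: {q}
  q: {g,j,k,s}
  s: {g,q}

Colouring:
  clique {g,j,q} ⇒ need ≥ 3
  3-colouring: r0={q}  r1={g,k}  r2={j,s}
  χ = 3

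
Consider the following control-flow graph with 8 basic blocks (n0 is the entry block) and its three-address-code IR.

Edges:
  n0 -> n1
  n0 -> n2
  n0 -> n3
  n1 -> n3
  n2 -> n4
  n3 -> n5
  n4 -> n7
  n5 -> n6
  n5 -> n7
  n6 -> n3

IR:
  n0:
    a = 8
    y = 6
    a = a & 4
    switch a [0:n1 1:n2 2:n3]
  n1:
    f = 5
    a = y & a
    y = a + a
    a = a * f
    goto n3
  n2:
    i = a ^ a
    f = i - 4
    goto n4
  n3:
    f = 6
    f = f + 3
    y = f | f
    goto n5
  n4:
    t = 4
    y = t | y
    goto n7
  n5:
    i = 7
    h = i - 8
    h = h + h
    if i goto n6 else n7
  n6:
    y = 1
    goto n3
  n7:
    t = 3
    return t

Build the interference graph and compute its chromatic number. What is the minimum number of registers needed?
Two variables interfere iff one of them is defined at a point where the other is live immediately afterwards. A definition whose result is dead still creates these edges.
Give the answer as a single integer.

Answer: 3

Derivation:
Per-block:
  n0 def {a,y} use ∅
  n1 def {a,f,y} use {a,y}
  n2 def {f,i} use {a}
  n3 def {f,y} use ∅
  n4 def {t,y} use {y}
  n5 def {h,i} use ∅
  n6 def {y} use ∅
  n7 def {t} use ∅

Liveness:
  n0 li=∅ lo={a,y}
  n1 li={a,y} lo=∅
  n2 li={a,y} lo={y}
  n3 li=∅ lo=∅
  n4 li={y} lo=∅
  n5 li=∅ lo=∅
  n6 li=∅ lo=∅
  n7 li=∅ lo=∅

Interference:
  a — {f,y}
  f — {a,y}
  h — {i}
  i — {h,y}
  t — {y}
  y — {a,f,i,t}

Chromatic number:
  clique {a,f,y} ⇒ need ≥ 3
  3-colouring: R0={h,y}  R1={a,i,t}  R2={f}
  χ = 3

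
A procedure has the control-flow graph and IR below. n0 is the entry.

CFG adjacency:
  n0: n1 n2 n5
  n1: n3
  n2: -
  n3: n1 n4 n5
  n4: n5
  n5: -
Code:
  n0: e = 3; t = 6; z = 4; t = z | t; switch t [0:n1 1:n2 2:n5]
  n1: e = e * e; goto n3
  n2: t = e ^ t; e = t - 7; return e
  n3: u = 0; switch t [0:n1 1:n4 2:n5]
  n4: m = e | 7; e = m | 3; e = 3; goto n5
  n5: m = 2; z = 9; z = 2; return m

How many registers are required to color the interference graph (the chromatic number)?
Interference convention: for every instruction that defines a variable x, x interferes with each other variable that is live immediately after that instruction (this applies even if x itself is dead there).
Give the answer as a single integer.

Block summaries:
  n0: {e,t,z} / ∅
  n1: {e} / {e}
  n2: {e,t} / {e,t}
  n3: {u} / {t}
  n4: {e,m} / {e}
  n5: {m,z} / ∅

Live sets:
  n0 li=∅ lo={e,t}
  n1 li={e,t} lo={e,t}
  n2 li={e,t} lo=∅
  n3 li={e,t} lo={e,t}
  n4 li={e} lo=∅
  n5 li=∅ lo=∅

Conflict graph:
  e: {t,u,z}
  m: {z}
  t: {e,u,z}
  u: {e,t}
  z: {e,m,t}

Colouring:
  clique {e,t,u} ⇒ need ≥ 3
  assign e→r0 m→r0 t→r1 u→r2 z→r2 — no edge inside a register ⇒ χ ≤ 3
  χ = 3

Answer: 3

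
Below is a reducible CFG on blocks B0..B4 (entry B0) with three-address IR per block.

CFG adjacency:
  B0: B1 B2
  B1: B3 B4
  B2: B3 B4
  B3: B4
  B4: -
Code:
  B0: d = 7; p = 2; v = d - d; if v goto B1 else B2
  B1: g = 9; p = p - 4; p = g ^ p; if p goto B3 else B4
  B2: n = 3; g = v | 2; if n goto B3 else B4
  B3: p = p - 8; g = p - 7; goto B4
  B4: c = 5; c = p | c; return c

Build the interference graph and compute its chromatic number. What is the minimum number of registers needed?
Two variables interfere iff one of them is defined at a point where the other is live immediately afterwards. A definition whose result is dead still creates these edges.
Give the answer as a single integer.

Per-block:
  B0: def={d,p,v} ue=∅
  B1: def={g,p} ue={p}
  B2: def={g,n} ue={v}
  B3: def={g,p} ue={p}
  B4: def={c} ue={p}

Backward fixpoint:
  B0 li=∅ lo={p,v}
  B1 li={p} lo={p}
  B2 li={p,v} lo={p}
  B3 li={p} lo={p}
  B4 li={p} lo=∅

Conflict graph:
  c: {p}
  d: {p}
  g: {n,p}
  n: {g,p,v}
  p: {c,d,g,n,v}
  v: {n,p}

Chromatic number:
  lower bound: {g,n,p} mutually conflict ⇒ χ ≥ 3
  assign c→c1 d→c1 g→c2 n→c1 p→c0 v→c2 — no edge inside a register ⇒ χ ≤ 3
  χ = 3

Answer: 3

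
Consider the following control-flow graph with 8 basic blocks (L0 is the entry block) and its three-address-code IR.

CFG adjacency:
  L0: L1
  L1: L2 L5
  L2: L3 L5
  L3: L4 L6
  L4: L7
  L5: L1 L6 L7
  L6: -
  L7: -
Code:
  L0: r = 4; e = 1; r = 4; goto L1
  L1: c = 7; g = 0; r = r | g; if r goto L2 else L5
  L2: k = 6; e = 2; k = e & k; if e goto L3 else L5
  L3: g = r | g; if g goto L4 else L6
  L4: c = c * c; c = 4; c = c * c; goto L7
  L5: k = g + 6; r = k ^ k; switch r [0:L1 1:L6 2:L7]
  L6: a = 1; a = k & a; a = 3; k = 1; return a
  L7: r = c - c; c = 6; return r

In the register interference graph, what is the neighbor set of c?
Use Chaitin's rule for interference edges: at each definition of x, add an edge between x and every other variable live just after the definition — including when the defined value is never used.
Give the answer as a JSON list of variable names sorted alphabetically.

Answer: ["e", "g", "k", "r"]

Analysis:
Per-block:
  L0: def={e,r} ue=∅
  L1: def={c,g,r} ue={r}
  L2: def={e,k} ue=∅
  L3: def={g} ue={g,r}
  L4: def={c} ue={c}
  L5: def={k,r} ue={g}
  L6: def={a,k} ue={k}
  L7: def={c,r} ue={c}

Live sets:
  L0 li=∅ lo={r}
  L1 li={r} lo={c,g,r}
  L2 li={c,g,r} lo={c,g,k,r}
  L3 li={c,g,k,r} lo={c,k}
  L4 li={c} lo={c}
  L5 li={c,g} lo={c,k,r}
  L6 li={k} lo=∅
  L7 li={c} lo=∅

Interfere edges:
  a — {k}
  c — {e,g,k,r}
  e — {c,g,k,r}
  g — {c,e,k,r}
  k — {a,c,e,g,r}
  r — {c,e,g,k}

N(c) = ["e", "g", "k", "r"]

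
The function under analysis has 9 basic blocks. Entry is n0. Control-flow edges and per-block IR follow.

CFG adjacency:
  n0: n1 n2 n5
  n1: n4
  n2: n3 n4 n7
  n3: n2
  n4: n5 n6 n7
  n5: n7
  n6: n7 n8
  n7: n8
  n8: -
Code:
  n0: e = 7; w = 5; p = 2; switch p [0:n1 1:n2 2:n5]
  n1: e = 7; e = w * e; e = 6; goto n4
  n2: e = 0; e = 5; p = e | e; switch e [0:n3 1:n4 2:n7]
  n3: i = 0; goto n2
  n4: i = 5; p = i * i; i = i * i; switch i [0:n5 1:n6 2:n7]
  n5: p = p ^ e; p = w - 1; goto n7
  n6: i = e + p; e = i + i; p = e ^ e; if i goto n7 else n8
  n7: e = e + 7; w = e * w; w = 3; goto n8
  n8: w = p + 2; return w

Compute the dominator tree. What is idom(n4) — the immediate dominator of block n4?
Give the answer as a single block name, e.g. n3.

idom tree: n1←n0 n2←n0 n3←n2 n4←n0 n5←n0 n6←n4 n7←n0 n8←n0
Dom∩ at merges:
  n2: preds {n0,n3}: {n0} ∩ {n0,n2,n3} = {n0}; idom=n0
  n4: preds {n1,n2}: {n0,n1} ∩ {n0,n2} = {n0}; idom=n0
  n5: preds {n0,n4}: {n0} ∩ {n0,n4} = {n0}; idom=n0
  n7: preds {n2,n4,n5,n6}: {n0,n2} ∩ {n0,n4} ∩ {n0,n5} ∩ {n0,n4,n6} = {n0}; idom=n0
  n8: preds {n6,n7}: {n0,n4,n6} ∩ {n0,n7} = {n0}; idom=n0

idom(n4) = n0

Answer: n0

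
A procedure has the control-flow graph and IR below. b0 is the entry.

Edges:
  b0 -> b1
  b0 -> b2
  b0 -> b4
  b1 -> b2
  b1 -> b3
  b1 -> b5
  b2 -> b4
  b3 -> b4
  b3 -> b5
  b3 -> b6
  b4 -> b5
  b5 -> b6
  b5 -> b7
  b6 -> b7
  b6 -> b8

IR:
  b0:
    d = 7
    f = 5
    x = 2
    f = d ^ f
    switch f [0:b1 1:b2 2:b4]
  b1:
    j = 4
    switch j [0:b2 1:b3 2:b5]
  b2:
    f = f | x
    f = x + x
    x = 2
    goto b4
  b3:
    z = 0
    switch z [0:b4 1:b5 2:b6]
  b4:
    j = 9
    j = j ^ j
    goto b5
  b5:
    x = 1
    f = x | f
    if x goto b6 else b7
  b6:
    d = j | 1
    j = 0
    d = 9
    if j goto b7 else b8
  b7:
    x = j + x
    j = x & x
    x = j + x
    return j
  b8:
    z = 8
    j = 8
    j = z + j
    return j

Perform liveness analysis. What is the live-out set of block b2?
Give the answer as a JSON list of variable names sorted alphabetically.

def/use:
  b0: {d,f,x} / ∅
  b1: {j} / ∅
  b2: {f,x} / {f,x}
  b3: {z} / ∅
  b4: {j} / ∅
  b5: {f,x} / {f}
  b6: {d,j} / {j}
  b7: {j,x} / {j,x}
  b8: {j,z} / ∅

Liveness:
  b0 li=∅ lo={f,x}
  b1 li={f,x} lo={f,j,x}
  b2 li={f,x} lo={f}
  b3 li={f,j,x} lo={f,j,x}
  b4 li={f} lo={f,j}
  b5 li={f,j} lo={j,x}
  b6 li={j,x} lo={j,x}
  b7 li={j,x} lo=∅
  b8 li=∅ lo=∅

live-out(b2) = ["f"]

Answer: ["f"]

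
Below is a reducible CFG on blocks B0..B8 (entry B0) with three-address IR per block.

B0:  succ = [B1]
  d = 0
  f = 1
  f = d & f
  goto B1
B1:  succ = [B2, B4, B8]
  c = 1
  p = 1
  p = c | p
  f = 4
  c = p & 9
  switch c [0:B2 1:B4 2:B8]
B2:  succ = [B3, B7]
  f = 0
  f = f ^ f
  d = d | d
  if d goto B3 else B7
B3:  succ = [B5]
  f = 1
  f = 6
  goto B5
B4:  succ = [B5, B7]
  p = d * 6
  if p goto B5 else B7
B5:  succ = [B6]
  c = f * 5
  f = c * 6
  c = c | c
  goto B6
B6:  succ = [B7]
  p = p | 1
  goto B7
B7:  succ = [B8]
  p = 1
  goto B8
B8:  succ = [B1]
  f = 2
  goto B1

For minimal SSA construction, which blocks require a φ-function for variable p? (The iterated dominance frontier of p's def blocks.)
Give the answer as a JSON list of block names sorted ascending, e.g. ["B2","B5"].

idom tree: B1←B0 B2←B1 B3←B2 B4←B1 B5←B1 B6←B5 B7←B1 B8←B1
Dom∩ at merges:
  B1: preds {B0,B8}: {B0} ∩ {B0,B1,B8} = {B0}; idom=B0
  B5: preds {B3,B4}: {B0,B1,B2,B3} ∩ {B0,B1,B4} = {B0,B1}; idom=B1
  B7: preds {B2,B4,B6}: {B0,B1,B2} ∩ {B0,B1,B4} ∩ {B0,B1,B5,B6} = {B0,B1}; idom=B1
  B8: preds {B1,B7}: {B0,B1} ∩ {B0,B1,B7} = {B0,B1}; idom=B1

DF derivation:
  join B1 pred B0: · stop@B0
  join B1 pred B8: B8→B1 stop@B0
  join B5 pred B3: B3→B2 stop@B1
  join B5 pred B4: B4 stop@B1
  join B7 pred B2: B2 stop@B1
  join B7 pred B4: B4 stop@B1
  join B7 pred B6: B6→B5 stop@B1
  join B8 pred B1: · stop@B1
  join B8 pred B7: B7 stop@B1
  B0: DF=∅
  B1: DF={B1}
  B2: DF={B5,B7}
  B3: DF={B5}
  B4: DF={B5,B7}
  B5: DF={B7}
  B6: DF={B7}
  B7: DF={B8}
  B8: DF={B1}

φ for p: defs {B1,B4,B6,B7}
  DF⁺ = {B1,B5,B7,B8}

Answer: ["B1", "B5", "B7", "B8"]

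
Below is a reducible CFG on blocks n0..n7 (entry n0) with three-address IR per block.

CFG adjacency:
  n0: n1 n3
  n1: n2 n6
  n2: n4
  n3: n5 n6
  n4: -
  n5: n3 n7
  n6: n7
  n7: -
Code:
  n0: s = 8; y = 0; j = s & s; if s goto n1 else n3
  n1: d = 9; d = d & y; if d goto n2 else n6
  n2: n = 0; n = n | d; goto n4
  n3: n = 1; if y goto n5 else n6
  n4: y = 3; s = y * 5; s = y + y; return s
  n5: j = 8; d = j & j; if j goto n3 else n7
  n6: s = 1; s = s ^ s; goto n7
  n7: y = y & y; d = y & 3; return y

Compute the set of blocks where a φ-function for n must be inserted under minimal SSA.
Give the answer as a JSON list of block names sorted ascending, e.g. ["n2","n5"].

Answer: ["n3", "n6", "n7"]

Derivation:
idom tree: n1←n0 n2←n1 n3←n0 n4←n2 n5←n3 n6←n0 n7←n0
Dom at joins:
  n3: preds {n0,n5}: {n0} ∩ {n0,n3,n5} = {n0}; idom=n0
  n6: preds {n1,n3}: {n0,n1} ∩ {n0,n3} = {n0}; idom=n0
  n7: preds {n5,n6}: {n0,n3,n5} ∩ {n0,n6} = {n0}; idom=n0

DF walk-up:
  join n3 pred n0: · stop@n0
  join n3 pred n5: n5→n3 stop@n0
  join n6 pred n1: n1 stop@n0
  join n6 pred n3: n3 stop@n0
  join n7 pred n5: n5→n3 stop@n0
  join n7 pred n6: n6 stop@n0
  n0 → ∅
  n1 → {n6}
  n2 → ∅
  n3 → {n3,n6,n7}
  n4 → ∅
  n5 → {n3,n7}
  n6 → {n7}
  n7 → ∅

φ for n: defs {n2,n3}
  DF⁺ = {n3,n6,n7}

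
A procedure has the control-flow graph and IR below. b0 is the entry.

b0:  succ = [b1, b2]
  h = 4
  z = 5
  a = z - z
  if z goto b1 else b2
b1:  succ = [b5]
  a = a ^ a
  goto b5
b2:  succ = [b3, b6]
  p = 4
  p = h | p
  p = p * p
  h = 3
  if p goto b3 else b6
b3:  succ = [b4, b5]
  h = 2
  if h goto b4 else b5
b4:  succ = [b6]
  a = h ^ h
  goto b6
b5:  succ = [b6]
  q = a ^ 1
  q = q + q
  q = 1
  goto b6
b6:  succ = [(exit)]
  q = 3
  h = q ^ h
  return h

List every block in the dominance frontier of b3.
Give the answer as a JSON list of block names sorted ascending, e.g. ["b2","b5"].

idom tree: b1←b0 b2←b0 b3←b2 b4←b3 b5←b0 b6←b0
Join-block Dom:
  b5: preds {b1,b3}: {b0,b1} ∩ {b0,b2,b3} = {b0}; idom=b0
  b6: preds {b2,b4,b5}: {b0,b2} ∩ {b0,b2,b3,b4} ∩ {b0,b5} = {b0}; idom=b0

DF walk-up:
  b5←b1: walk b1 to b0
  b5←b3: walk b3→b2 to b0
  b6←b2: walk b2 to b0
  b6←b4: walk b4→b3→b2 to b0
  b6←b5: walk b5 to b0
  DF(b0)=∅
  DF(b1)={b5}
  DF(b2)={b5,b6}
  DF(b3)={b5,b6}
  DF(b4)={b6}
  DF(b5)={b6}
  DF(b6)=∅

DF(b3) = ["b5", "b6"]

Answer: ["b5", "b6"]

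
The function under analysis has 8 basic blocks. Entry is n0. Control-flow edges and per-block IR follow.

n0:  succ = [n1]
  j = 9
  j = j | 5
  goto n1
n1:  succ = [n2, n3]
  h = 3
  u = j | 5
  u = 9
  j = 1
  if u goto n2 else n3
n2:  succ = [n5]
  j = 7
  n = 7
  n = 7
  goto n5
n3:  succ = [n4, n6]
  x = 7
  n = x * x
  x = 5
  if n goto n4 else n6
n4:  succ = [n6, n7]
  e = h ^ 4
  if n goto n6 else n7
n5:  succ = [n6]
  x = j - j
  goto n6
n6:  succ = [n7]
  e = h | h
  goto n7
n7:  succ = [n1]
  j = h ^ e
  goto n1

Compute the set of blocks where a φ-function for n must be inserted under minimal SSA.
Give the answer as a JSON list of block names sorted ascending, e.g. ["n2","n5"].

Answer: ["n1", "n6", "n7"]

Derivation:
idom tree: n1←n0 n2←n1 n3←n1 n4←n3 n5←n2 n6←n1 n7←n1
Dom∩ at merges:
  n1: preds {n0,n7}: {n0} ∩ {n0,n1,n7} = {n0}; idom=n0
  n6: preds {n3,n4,n5}: {n0,n1,n3} ∩ {n0,n1,n3,n4} ∩ {n0,n1,n2,n5} = {n0,n1}; idom=n1
  n7: preds {n4,n6}: {n0,n1,n3,n4} ∩ {n0,n1,n6} = {n0,n1}; idom=n1

DF walk-up:
  n1←n0: walk · to n0
  n1←n7: walk n7→n1 to n0
  n6←n3: walk n3 to n1
  n6←n4: walk n4→n3 to n1
  n6←n5: walk n5→n2 to n1
  n7←n4: walk n4→n3 to n1
  n7←n6: walk n6 to n1
  n0: DF=∅
  n1: DF={n1}
  n2: DF={n6}
  n3: DF={n6,n7}
  n4: DF={n6,n7}
  n5: DF={n6}
  n6: DF={n7}
  n7: DF={n1}

φ for n: defs {n2,n3}
  DF⁺ = {n1,n6,n7}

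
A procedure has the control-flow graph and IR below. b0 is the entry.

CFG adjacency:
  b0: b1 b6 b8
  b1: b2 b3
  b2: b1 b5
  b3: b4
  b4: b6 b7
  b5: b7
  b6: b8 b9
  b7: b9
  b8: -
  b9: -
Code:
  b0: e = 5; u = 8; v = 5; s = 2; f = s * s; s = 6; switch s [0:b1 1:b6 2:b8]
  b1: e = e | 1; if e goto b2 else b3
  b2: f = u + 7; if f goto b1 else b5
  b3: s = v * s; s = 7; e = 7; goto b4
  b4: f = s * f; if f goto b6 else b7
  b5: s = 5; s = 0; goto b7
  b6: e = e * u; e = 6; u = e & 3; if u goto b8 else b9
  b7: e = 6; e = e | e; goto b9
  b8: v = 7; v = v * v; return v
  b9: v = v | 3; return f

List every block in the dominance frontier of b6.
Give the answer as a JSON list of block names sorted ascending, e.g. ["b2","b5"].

idom tree: b1←b0 b2←b1 b3←b1 b4←b3 b5←b2 b6←b0 b7←b1 b8←b0 b9←b0
Join-block Dom:
  b1: preds {b0,b2}: {b0} ∩ {b0,b1,b2} = {b0}; idom=b0
  b6: preds {b0,b4}: {b0} ∩ {b0,b1,b3,b4} = {b0}; idom=b0
  b7: preds {b4,b5}: {b0,b1,b3,b4} ∩ {b0,b1,b2,b5} = {b0,b1}; idom=b1
  b8: preds {b0,b6}: {b0} ∩ {b0,b6} = {b0}; idom=b0
  b9: preds {b6,b7}: {b0,b6} ∩ {b0,b1,b7} = {b0}; idom=b0

DF walk-up:
  b1←b0: walk · to b0
  b1←b2: walk b2→b1 to b0
  b6←b0: walk · to b0
  b6←b4: walk b4→b3→b1 to b0
  b7←b4: walk b4→b3 to b1
  b7←b5: walk b5→b2 to b1
  b8←b0: walk · to b0
  b8←b6: walk b6 to b0
  b9←b6: walk b6 to b0
  b9←b7: walk b7→b1 to b0
  DF(b0)=∅
  DF(b1)={b1,b6,b9}
  DF(b2)={b1,b7}
  DF(b3)={b6,b7}
  DF(b4)={b6,b7}
  DF(b5)={b7}
  DF(b6)={b8,b9}
  DF(b7)={b9}
  DF(b8)=∅
  DF(b9)=∅

DF(b6) = ["b8", "b9"]

Answer: ["b8", "b9"]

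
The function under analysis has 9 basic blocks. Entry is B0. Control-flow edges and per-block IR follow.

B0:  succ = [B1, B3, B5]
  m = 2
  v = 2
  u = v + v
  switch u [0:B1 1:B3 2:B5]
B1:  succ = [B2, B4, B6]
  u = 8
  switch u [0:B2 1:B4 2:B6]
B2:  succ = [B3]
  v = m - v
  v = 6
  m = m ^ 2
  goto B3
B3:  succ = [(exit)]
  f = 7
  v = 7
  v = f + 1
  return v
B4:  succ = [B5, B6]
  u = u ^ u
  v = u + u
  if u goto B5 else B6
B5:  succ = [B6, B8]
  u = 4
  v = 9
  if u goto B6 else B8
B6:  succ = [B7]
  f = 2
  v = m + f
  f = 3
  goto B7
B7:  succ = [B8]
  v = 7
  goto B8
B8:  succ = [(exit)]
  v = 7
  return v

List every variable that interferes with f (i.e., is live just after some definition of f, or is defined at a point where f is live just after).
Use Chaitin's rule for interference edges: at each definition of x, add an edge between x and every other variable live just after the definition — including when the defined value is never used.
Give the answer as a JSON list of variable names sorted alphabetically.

Answer: ["m", "v"]

Derivation:
Block summaries:
  B0: def={m,u,v} ue=∅
  B1: def={u} ue=∅
  B2: def={m,v} ue={m,v}
  B3: def={f,v} ue=∅
  B4: def={u,v} ue={u}
  B5: def={u,v} ue=∅
  B6: def={f,v} ue={m}
  B7: def={v} ue=∅
  B8: def={v} ue=∅

Live sets:
  B0 li=∅ lo={m,v}
  B1 li={m,v} lo={m,u,v}
  B2 li={m,v} lo=∅
  B3 li=∅ lo=∅
  B4 li={m,u} lo={m}
  B5 li={m} lo={m}
  B6 li={m} lo=∅
  B7 li=∅ lo=∅
  B8 li=∅ lo=∅

Interference:
  f: {m,v}
  m: {f,u,v}
  u: {m,v}
  v: {f,m,u}

N(f) = ["m", "v"]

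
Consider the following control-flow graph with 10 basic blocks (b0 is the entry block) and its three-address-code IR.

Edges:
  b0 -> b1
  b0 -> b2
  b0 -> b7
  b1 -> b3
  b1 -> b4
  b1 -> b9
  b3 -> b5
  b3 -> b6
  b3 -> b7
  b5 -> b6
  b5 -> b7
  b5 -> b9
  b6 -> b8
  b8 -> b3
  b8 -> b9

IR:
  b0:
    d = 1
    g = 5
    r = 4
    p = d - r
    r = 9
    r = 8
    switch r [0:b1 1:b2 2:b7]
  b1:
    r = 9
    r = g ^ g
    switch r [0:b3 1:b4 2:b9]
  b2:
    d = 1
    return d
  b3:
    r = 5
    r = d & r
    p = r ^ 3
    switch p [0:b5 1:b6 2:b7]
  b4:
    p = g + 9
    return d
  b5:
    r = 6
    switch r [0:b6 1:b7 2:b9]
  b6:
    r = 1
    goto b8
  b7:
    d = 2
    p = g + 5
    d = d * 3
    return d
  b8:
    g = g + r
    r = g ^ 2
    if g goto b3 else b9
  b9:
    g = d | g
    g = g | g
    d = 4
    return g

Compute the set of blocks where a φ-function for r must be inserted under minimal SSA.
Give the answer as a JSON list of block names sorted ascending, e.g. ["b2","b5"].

idom tree: b1←b0 b2←b0 b3←b1 b4←b1 b5←b3 b6←b3 b7←b0 b8←b6 b9←b1
Dom at joins:
  b3: preds {b1,b8}: {b0,b1} ∩ {b0,b1,b3,b6,b8} = {b0,b1}; idom=b1
  b6: preds {b3,b5}: {b0,b1,b3} ∩ {b0,b1,b3,b5} = {b0,b1,b3}; idom=b3
  b7: preds {b0,b3,b5}: {b0} ∩ {b0,b1,b3} ∩ {b0,b1,b3,b5} = {b0}; idom=b0
  b9: preds {b1,b5,b8}: {b0,b1} ∩ {b0,b1,b3,b5} ∩ {b0,b1,b3,b6,b8} = {b0,b1}; idom=b1

Frontier:
  b3←b1: walk · to b1
  b3←b8: walk b8→b6→b3 to b1
  b6←b3: walk · to b3
  b6←b5: walk b5 to b3
  b7←b0: walk · to b0
  b7←b3: walk b3→b1 to b0
  b7←b5: walk b5→b3→b1 to b0
  b9←b1: walk · to b1
  b9←b5: walk b5→b3 to b1
  b9←b8: walk b8→b6→b3 to b1
  b0 → ∅
  b1 → {b7}
  b2 → ∅
  b3 → {b3,b7,b9}
  b4 → ∅
  b5 → {b6,b7,b9}
  b6 → {b3,b9}
  b7 → ∅
  b8 → {b3,b9}
  b9 → ∅

φ for r: defs {b0,b1,b3,b5,b6,b8}
  DF⁺ = {b3,b6,b7,b9}

Answer: ["b3", "b6", "b7", "b9"]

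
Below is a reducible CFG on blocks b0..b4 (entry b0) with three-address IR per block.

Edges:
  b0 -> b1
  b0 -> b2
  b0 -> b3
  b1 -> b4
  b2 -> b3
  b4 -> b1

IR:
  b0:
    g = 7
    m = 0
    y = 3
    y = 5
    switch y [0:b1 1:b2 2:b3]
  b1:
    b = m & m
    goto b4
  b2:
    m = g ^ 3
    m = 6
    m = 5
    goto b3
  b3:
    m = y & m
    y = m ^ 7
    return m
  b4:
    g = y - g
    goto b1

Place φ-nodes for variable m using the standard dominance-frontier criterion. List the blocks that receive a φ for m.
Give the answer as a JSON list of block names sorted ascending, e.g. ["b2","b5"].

Answer: ["b3"]

Working:
idom tree: b1←b0 b2←b0 b3←b0 b4←b1
Dom at joins:
  b1: preds {b0,b4}: {b0} ∩ {b0,b1,b4} = {b0}; idom=b0
  b3: preds {b0,b2}: {b0} ∩ {b0,b2} = {b0}; idom=b0

DF walk-up:
  b1←b0: walk · to b0
  b1←b4: walk b4→b1 to b0
  b3←b0: walk · to b0
  b3←b2: walk b2 to b0
  b0: DF=∅
  b1: DF={b1}
  b2: DF={b3}
  b3: DF=∅
  b4: DF={b1}

φ for m: defs {b0,b2,b3}
  DF⁺ = {b3}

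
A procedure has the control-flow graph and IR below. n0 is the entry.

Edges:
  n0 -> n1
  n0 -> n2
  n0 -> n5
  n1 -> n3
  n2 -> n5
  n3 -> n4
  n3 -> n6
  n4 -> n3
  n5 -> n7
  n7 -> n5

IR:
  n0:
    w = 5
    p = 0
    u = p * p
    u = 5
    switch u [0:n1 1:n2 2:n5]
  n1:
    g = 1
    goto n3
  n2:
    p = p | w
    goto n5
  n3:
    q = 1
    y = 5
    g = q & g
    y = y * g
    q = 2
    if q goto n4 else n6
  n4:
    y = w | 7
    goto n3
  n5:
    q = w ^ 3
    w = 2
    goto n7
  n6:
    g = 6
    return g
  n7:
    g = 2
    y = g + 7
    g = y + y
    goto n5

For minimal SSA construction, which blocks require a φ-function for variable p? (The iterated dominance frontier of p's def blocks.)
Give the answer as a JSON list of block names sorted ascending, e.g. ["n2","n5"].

idom tree: n1←n0 n2←n0 n3←n1 n4←n3 n5←n0 n6←n3 n7←n5
Dom at joins:
  n3: preds {n1,n4}: {n0,n1} ∩ {n0,n1,n3,n4} = {n0,n1}; idom=n1
  n5: preds {n0,n2,n7}: {n0} ∩ {n0,n2} ∩ {n0,n5,n7} = {n0}; idom=n0

Frontier:
  n3←n1: walk · to n1
  n3←n4: walk n4→n3 to n1
  n5←n0: walk · to n0
  n5←n2: walk n2 to n0
  n5←n7: walk n7→n5 to n0
  DF(n0)=∅
  DF(n1)=∅
  DF(n2)={n5}
  DF(n3)={n3}
  DF(n4)={n3}
  DF(n5)={n5}
  DF(n6)=∅
  DF(n7)={n5}

φ for p: defs {n0,n2}
  DF⁺ = {n5}

Answer: ["n5"]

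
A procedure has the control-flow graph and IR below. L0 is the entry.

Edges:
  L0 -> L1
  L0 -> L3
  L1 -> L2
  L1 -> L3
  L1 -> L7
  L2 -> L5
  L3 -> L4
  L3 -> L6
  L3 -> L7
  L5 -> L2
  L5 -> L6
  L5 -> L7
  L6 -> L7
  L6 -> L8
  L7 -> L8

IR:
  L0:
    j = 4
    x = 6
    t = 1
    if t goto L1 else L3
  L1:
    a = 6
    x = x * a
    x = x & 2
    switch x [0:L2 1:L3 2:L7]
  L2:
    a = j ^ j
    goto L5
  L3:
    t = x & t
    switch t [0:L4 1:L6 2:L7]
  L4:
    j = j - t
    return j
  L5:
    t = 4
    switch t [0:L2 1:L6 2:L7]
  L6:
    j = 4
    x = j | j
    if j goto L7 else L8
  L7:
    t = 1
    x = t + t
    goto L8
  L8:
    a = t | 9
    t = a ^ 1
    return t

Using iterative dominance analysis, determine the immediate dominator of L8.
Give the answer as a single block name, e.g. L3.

idom tree: L1←L0 L2←L1 L3←L0 L4←L3 L5←L2 L6←L0 L7←L0 L8←L0
Dom at joins:
  L2: preds {L1,L5}: {L0,L1} ∩ {L0,L1,L2,L5} = {L0,L1}; idom=L1
  L3: preds {L0,L1}: {L0} ∩ {L0,L1} = {L0}; idom=L0
  L6: preds {L3,L5}: {L0,L3} ∩ {L0,L1,L2,L5} = {L0}; idom=L0
  L7: preds {L1,L3,L5,L6}: {L0,L1} ∩ {L0,L3} ∩ {L0,L1,L2,L5} ∩ {L0,L6} = {L0}; idom=L0
  L8: preds {L6,L7}: {L0,L6} ∩ {L0,L7} = {L0}; idom=L0

idom(L8) = L0

Answer: L0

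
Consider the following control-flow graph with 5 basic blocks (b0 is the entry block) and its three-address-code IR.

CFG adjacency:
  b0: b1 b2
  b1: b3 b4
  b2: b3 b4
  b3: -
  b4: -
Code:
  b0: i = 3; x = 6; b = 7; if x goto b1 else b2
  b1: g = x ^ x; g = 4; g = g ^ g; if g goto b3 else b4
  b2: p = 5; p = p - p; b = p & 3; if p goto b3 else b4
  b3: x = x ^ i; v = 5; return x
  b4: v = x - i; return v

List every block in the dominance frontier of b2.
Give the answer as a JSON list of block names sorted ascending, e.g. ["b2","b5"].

Answer: ["b3", "b4"]

Derivation:
idom tree: b1←b0 b2←b0 b3←b0 b4←b0
Join-block Dom:
  b3: preds {b1,b2}: {b0,b1} ∩ {b0,b2} = {b0}; idom=b0
  b4: preds {b1,b2}: {b0,b1} ∩ {b0,b2} = {b0}; idom=b0

DF derivation:
  b3←b1: walk b1 to b0
  b3←b2: walk b2 to b0
  b4←b1: walk b1 to b0
  b4←b2: walk b2 to b0
  DF(b0)=∅
  DF(b1)={b3,b4}
  DF(b2)={b3,b4}
  DF(b3)=∅
  DF(b4)=∅

DF(b2) = ["b3", "b4"]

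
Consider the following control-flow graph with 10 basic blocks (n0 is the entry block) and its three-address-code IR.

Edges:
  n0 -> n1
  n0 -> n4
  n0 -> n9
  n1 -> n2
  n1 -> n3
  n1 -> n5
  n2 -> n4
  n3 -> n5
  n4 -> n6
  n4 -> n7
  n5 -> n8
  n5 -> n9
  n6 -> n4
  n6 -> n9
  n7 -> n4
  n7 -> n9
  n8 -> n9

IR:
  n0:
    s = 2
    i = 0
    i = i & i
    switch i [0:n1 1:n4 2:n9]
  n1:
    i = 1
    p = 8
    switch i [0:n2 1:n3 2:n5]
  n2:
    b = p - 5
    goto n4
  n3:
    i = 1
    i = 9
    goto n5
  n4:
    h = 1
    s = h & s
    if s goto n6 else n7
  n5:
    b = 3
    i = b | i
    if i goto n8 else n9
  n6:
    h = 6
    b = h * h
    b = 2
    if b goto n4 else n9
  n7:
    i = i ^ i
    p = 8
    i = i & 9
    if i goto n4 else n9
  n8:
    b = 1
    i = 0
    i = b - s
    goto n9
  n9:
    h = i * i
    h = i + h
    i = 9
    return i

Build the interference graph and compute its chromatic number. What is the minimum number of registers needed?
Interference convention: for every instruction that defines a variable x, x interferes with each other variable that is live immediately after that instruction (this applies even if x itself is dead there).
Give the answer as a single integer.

Block summaries:
  n0: def={i,s} ue=∅
  n1: def={i,p} ue=∅
  n2: def={b} ue={p}
  n3: def={i} ue=∅
  n4: def={h,s} ue={s}
  n5: def={b,i} ue={i}
  n6: def={b,h} ue=∅
  n7: def={i,p} ue={i}
  n8: def={b,i} ue={s}
  n9: def={h,i} ue={i}

Liveness:
  n0: in=∅ out={i,s}
  n1: in={s} out={i,p,s}
  n2: in={i,p,s} out={i,s}
  n3: in={s} out={i,s}
  n4: in={i,s} out={i,s}
  n5: in={i,s} out={i,s}
  n6: in={i,s} out={i,s}
  n7: in={i,s} out={i,s}
  n8: in={s} out={i}
  n9: in={i} out=∅

Interference:
  b: {i,s}
  h: {i,s}
  i: {b,h,p,s}
  p: {i,s}
  s: {b,h,i,p}

Registers:
  lower bound: {b,i,s} mutually conflict ⇒ χ ≥ 3
  assign b→r2 h→r2 i→r0 p→r2 s→r1 — no edge inside a register ⇒ χ ≤ 3
  χ = 3

Answer: 3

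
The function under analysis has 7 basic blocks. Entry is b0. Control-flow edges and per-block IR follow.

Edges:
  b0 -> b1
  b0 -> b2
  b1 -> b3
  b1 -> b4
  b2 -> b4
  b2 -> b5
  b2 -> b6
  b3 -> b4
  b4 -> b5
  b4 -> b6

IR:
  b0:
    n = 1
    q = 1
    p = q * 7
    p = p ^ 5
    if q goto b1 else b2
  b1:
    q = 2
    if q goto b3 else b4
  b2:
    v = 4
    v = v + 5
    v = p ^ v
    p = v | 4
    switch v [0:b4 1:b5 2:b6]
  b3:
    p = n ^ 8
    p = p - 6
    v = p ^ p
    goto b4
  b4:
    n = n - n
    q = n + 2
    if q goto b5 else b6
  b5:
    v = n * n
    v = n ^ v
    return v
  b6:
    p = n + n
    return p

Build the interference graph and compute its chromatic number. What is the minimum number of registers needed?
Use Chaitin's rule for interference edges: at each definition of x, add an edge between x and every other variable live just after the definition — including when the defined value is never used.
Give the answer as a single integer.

def/use:
  b0: {n,p,q} / ∅
  b1: {q} / ∅
  b2: {p,v} / {p}
  b3: {p,v} / {n}
  b4: {n,q} / {n}
  b5: {v} / {n}
  b6: {p} / {n}

Backward fixpoint:
  b0 li=∅ lo={n,p}
  b1 li={n} lo={n}
  b2 li={n,p} lo={n}
  b3 li={n} lo={n}
  b4 li={n} lo={n}
  b5 li={n} lo=∅
  b6 li={n} lo=∅

Conflict graph:
  n: {p,q,v}
  p: {n,q,v}
  q: {n,p}
  v: {n,p}

Chromatic number:
  {n,p,q} pairwise interfere (3-clique) ⇒ χ ≥ 3
  assign n→R0 p→R1 q→R2 v→R2 — no edge inside a register ⇒ χ ≤ 3
  χ = 3

Answer: 3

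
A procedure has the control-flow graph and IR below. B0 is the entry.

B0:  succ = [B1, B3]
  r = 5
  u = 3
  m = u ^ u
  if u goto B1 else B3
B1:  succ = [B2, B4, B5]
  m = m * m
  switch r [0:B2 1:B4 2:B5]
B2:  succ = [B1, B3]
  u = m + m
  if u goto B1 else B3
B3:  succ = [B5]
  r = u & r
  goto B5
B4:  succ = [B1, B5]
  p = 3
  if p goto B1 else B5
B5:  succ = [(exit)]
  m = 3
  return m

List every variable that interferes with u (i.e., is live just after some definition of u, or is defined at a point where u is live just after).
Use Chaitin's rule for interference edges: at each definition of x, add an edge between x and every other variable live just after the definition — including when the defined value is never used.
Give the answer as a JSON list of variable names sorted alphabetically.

def/use:
  B0 def {m,r,u} use ∅
  B1 def {m} use {m,r}
  B2 def {u} use {m}
  B3 def {r} use {r,u}
  B4 def {p} use ∅
  B5 def {m} use ∅

Backward fixpoint:
  B0: in=∅ out={m,r,u}
  B1: in={m,r} out={m,r}
  B2: in={m,r} out={m,r,u}
  B3: in={r,u} out=∅
  B4: in={m,r} out={m,r}
  B5: in=∅ out=∅

Interfere edges:
  m↔{p,r,u}
  p↔{m,r}
  r↔{m,p,u}
  u↔{m,r}

N(u) = ["m", "r"]

Answer: ["m", "r"]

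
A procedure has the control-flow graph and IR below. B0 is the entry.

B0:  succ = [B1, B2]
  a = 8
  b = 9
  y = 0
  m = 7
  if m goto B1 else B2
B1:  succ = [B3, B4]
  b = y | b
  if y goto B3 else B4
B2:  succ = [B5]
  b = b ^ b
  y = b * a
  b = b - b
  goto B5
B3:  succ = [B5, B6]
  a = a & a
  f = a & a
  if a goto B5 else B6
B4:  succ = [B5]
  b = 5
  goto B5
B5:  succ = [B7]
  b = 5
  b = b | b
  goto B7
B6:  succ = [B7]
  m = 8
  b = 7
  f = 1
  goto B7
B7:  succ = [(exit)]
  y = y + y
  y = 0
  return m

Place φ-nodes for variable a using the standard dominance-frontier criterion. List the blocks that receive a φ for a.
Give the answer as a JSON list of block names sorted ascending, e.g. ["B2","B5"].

idom tree: B1←B0 B2←B0 B3←B1 B4←B1 B5←B0 B6←B3 B7←B0
Dom∩ at merges:
  B5: preds {B2,B3,B4}: {B0,B2} ∩ {B0,B1,B3} ∩ {B0,B1,B4} = {B0}; idom=B0
  B7: preds {B5,B6}: {B0,B5} ∩ {B0,B1,B3,B6} = {B0}; idom=B0

DF walk-up:
  join B5 pred B2: B2 stop@B0
  join B5 pred B3: B3→B1 stop@B0
  join B5 pred B4: B4→B1 stop@B0
  join B7 pred B5: B5 stop@B0
  join B7 pred B6: B6→B3→B1 stop@B0
  DF(B0)=∅
  DF(B1)={B5,B7}
  DF(B2)={B5}
  DF(B3)={B5,B7}
  DF(B4)={B5}
  DF(B5)={B7}
  DF(B6)={B7}
  DF(B7)=∅

φ for a: defs {B0,B3}
  DF⁺ = {B5,B7}

Answer: ["B5", "B7"]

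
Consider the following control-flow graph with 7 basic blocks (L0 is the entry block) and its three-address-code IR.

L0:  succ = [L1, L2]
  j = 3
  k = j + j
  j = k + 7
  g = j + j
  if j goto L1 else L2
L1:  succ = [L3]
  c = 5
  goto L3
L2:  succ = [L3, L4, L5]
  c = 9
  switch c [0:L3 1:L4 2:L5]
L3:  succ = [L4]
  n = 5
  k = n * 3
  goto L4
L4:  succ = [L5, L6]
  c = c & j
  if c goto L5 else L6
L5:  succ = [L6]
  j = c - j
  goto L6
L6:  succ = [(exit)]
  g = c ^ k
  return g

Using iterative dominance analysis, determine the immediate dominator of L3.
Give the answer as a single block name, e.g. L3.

idom tree: L1←L0 L2←L0 L3←L0 L4←L0 L5←L0 L6←L0
Dom∩ at merges:
  L3: preds {L1,L2}: {L0,L1} ∩ {L0,L2} = {L0}; idom=L0
  L4: preds {L2,L3}: {L0,L2} ∩ {L0,L3} = {L0}; idom=L0
  L5: preds {L2,L4}: {L0,L2} ∩ {L0,L4} = {L0}; idom=L0
  L6: preds {L4,L5}: {L0,L4} ∩ {L0,L5} = {L0}; idom=L0

idom(L3) = L0

Answer: L0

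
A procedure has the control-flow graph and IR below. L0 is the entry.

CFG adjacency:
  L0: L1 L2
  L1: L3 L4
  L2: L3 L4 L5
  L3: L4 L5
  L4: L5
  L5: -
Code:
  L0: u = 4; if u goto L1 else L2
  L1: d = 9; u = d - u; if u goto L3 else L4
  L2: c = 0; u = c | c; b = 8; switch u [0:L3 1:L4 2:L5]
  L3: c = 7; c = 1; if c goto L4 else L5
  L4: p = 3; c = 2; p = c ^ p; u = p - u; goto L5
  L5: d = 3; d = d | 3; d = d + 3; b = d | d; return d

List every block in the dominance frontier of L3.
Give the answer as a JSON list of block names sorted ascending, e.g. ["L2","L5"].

idom tree: L1←L0 L2←L0 L3←L0 L4←L0 L5←L0
Join-block Dom:
  L3: preds {L1,L2}: {L0,L1} ∩ {L0,L2} = {L0}; idom=L0
  L4: preds {L1,L2,L3}: {L0,L1} ∩ {L0,L2} ∩ {L0,L3} = {L0}; idom=L0
  L5: preds {L2,L3,L4}: {L0,L2} ∩ {L0,L3} ∩ {L0,L4} = {L0}; idom=L0

DF walk-up:
  join L3 pred L1: L1 stop@L0
  join L3 pred L2: L2 stop@L0
  join L4 pred L1: L1 stop@L0
  join L4 pred L2: L2 stop@L0
  join L4 pred L3: L3 stop@L0
  join L5 pred L2: L2 stop@L0
  join L5 pred L3: L3 stop@L0
  join L5 pred L4: L4 stop@L0
  L0 → ∅
  L1 → {L3,L4}
  L2 → {L3,L4,L5}
  L3 → {L4,L5}
  L4 → {L5}
  L5 → ∅

DF(L3) = ["L4", "L5"]

Answer: ["L4", "L5"]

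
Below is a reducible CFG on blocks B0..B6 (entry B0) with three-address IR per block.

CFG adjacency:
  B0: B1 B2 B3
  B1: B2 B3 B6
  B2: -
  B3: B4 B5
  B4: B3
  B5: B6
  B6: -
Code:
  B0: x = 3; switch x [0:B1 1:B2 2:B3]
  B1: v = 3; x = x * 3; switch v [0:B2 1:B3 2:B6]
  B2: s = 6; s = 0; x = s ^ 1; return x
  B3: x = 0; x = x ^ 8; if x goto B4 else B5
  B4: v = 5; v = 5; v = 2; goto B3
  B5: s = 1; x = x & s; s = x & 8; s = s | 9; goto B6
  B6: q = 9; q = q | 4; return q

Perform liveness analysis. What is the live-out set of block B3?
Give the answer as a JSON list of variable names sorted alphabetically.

Block summaries:
  B0: {x} / ∅
  B1: {v,x} / {x}
  B2: {s,x} / ∅
  B3: {x} / ∅
  B4: {v} / ∅
  B5: {s,x} / {x}
  B6: {q} / ∅

Live sets:
  B0 li=∅ lo={x}
  B1 li={x} lo=∅
  B2 li=∅ lo=∅
  B3 li=∅ lo={x}
  B4 li=∅ lo=∅
  B5 li={x} lo=∅
  B6 li=∅ lo=∅

live-out(B3) = ["x"]

Answer: ["x"]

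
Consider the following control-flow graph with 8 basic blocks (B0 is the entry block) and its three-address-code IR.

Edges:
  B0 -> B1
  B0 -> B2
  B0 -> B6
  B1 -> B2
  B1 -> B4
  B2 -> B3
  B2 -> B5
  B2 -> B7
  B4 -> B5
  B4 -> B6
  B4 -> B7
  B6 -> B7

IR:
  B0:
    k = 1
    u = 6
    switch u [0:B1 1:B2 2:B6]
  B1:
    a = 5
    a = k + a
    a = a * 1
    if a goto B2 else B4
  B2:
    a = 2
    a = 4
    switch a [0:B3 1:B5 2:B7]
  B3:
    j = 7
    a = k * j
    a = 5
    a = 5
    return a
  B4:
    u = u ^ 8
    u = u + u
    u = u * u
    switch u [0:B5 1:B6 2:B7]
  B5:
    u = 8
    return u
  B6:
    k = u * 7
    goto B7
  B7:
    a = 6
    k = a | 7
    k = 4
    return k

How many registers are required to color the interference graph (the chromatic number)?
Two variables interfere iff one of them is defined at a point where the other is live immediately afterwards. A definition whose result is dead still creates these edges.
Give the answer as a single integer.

Answer: 3

Derivation:
def/use:
  B0 def {k,u} use ∅
  B1 def {a} use {k}
  B2 def {a} use ∅
  B3 def {a,j} use {k}
  B4 def {u} use {u}
  B5 def {u} use ∅
  B6 def {k} use {u}
  B7 def {a,k} use ∅

Liveness:
  B0: in=∅ out={k,u}
  B1: in={k,u} out={k,u}
  B2: in={k} out={k}
  B3: in={k} out=∅
  B4: in={u} out={u}
  B5: in=∅ out=∅
  B6: in={u} out=∅
  B7: in=∅ out=∅

Interference:
  a: {k,u}
  j: {k}
  k: {a,j,u}
  u: {a,k}

Colouring:
  clique {a,k,u} ⇒ need ≥ 3
  assign a→r1 j→r1 k→r0 u→r2 — no edge inside a register ⇒ χ ≤ 3
  χ = 3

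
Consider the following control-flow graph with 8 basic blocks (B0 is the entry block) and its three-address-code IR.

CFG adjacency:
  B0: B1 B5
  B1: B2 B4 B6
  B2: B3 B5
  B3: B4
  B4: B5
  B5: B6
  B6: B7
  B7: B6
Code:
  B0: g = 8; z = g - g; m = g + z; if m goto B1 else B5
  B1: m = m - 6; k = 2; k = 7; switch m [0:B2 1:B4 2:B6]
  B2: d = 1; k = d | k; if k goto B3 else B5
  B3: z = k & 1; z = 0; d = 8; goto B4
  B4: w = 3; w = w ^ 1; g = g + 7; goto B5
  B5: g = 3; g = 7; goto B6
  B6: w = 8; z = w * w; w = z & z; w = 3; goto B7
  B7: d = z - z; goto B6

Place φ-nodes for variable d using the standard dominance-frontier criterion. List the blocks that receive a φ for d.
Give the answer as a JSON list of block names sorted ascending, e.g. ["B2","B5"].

idom tree: B1←B0 B2←B1 B3←B2 B4←B1 B5←B0 B6←B0 B7←B6
Dom at joins:
  B4: preds {B1,B3}: {B0,B1} ∩ {B0,B1,B2,B3} = {B0,B1}; idom=B1
  B5: preds {B0,B2,B4}: {B0} ∩ {B0,B1,B2} ∩ {B0,B1,B4} = {B0}; idom=B0
  B6: preds {B1,B5,B7}: {B0,B1} ∩ {B0,B5} ∩ {B0,B6,B7} = {B0}; idom=B0

DF walk-up:
  join B4 pred B1: · stop@B1
  join B4 pred B3: B3→B2 stop@B1
  join B5 pred B0: · stop@B0
  join B5 pred B2: B2→B1 stop@B0
  join B5 pred B4: B4→B1 stop@B0
  join B6 pred B1: B1 stop@B0
  join B6 pred B5: B5 stop@B0
  join B6 pred B7: B7→B6 stop@B0
  B0: DF=∅
  B1: DF={B5,B6}
  B2: DF={B4,B5}
  B3: DF={B4}
  B4: DF={B5}
  B5: DF={B6}
  B6: DF={B6}
  B7: DF={B6}

φ for d: defs {B2,B3,B7}
  DF⁺ = {B4,B5,B6}

Answer: ["B4", "B5", "B6"]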